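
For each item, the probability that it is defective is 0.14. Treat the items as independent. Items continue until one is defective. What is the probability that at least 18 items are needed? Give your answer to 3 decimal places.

0.077

Y = number of items to the first success; geometric, p = 0.14.
P(Y > 17) = P(first 17 all fail) = (1−p)^17 = 0.07700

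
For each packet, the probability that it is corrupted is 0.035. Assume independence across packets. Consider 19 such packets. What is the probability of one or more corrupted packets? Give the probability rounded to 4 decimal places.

P(at least one) = 1 − P(none) = 1 − (1 − 0.035)^19
= 1 − 0.508182 = 0.491818

0.4918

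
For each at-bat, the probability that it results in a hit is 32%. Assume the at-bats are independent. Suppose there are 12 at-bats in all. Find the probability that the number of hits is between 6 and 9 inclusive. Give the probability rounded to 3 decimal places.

0.152

X ~ Binomial(12, 0.32); P(6 ≤ X ≤ 9) = Σ C(12,k) p^k (1−p)^(12−k) over k:
  k=6: C(12,6)·0.32^6·0.68^6 = 0.09809
  k=7: C(12,7)·0.32^7·0.68^5 = 0.03957
  k=8: C(12,8)·0.32^8·0.68^4 = 0.01164
  k=9: C(12,9)·0.32^9·0.68^3 = 0.00243
Total = 0.15173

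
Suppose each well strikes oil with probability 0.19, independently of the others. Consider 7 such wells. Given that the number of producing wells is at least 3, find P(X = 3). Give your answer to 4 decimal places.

0.7872

X ~ Binomial(7, 0.19). Want P(X=3 | X≥3) = P(X=3) / P(X≥3).
P(X=3) = C(7,3)·0.19^3·0.81^4 = 0.103340
P(X≥3) = 1 − 0.228768 − 0.375631 − 0.264333 = 0.131268
Ratio = 0.103340 / 0.131268 = 0.787247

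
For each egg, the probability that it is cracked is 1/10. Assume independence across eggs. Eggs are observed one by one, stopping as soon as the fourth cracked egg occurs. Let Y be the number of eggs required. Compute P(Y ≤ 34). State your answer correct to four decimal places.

Finishing within 34 eggs ⇔ at least 4 successes in the first 34. With X ~ Binomial(34, 0.10), P(Y ≤ 34) = 1 − P(X ≤ 3).
  k=0: C(34,0)·0.10^0·0.90^34 = 0.027813
  k=1: C(34,1)·0.10^1·0.90^33 = 0.105071
  k=2: C(34,2)·0.10^2·0.90^32 = 0.192630
  k=3: C(34,3)·0.10^3·0.90^31 = 0.228302
1 − 0.553815 = 0.446185

0.4462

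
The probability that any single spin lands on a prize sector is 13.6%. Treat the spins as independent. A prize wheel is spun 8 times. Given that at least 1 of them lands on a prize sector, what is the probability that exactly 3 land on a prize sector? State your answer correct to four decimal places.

0.0984

X ~ Binomial(8, 0.136). Want P(X=3 | X≥1) = P(X=3) / P(X≥1).
P(X=3) = C(8,3)·0.136^3·0.864^5 = 0.067822
P(X≥1) = 1 − 0.310535 = 0.689465
Ratio = 0.067822 / 0.689465 = 0.098370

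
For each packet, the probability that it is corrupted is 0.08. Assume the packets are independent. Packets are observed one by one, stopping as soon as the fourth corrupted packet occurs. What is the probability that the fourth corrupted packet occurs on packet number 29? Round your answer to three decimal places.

Y = trial on which the fourth success occurs; negative binomial, r=4, p=0.08.
P(Y=29) = C(28,3) · p^4 · (1−p)^25
= 3276 · 4.096e-05 · 0.12436 = 0.01669

0.017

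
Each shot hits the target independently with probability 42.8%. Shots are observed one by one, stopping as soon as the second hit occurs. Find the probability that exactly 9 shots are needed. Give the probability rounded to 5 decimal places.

0.02936

Y = trial on which the second success occurs; negative binomial, r=2, p=0.428.
P(Y=9) = C(8,1) · p^2 · (1−p)^7
= 8 · 0.18318 · 0.020034 = 0.0293596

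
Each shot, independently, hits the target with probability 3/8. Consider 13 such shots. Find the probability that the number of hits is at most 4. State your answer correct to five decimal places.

X ~ Binomial(13, 0.375); P(X ≤ 4) = Σ C(13,k) p^k (1−p)^(13−k) over k:
  k=0: C(13,0)·0.375^0·0.625^13 = 0.0022204
  k=1: C(13,1)·0.375^1·0.625^12 = 0.0173195
  k=2: C(13,2)·0.375^2·0.625^11 = 0.0623501
  k=3: C(13,3)·0.375^3·0.625^10 = 0.1371703
  k=4: C(13,4)·0.375^4·0.625^9 = 0.2057554
Total = 0.4248157

0.42482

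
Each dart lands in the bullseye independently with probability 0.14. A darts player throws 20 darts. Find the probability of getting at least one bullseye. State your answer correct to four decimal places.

0.9510

P(at least one) = 1 − P(none) = 1 − (1 − 0.14)^20
= 1 − 0.048974 = 0.951026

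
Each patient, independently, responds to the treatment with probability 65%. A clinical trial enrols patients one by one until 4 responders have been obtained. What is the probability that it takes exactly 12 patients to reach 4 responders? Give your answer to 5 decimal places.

Y = trial on which the fourth success occurs; negative binomial, r=4, p=0.65.
P(Y=12) = C(11,3) · p^4 · (1−p)^8
= 165 · 0.17851 · 0.00022519 = 0.0066326

0.00663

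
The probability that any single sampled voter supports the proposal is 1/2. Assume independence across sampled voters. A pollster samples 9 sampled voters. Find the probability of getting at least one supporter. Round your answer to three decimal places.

0.998

P(at least one) = 1 − P(none) = 1 − (1 − 0.50)^9
= 1 − 0.00195 = 0.99805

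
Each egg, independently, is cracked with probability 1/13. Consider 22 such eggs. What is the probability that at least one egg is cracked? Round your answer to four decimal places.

P(at least one) = 1 − P(none) = 1 − (1 − 0.076923)^22
= 1 − 0.171883 = 0.828117

0.8281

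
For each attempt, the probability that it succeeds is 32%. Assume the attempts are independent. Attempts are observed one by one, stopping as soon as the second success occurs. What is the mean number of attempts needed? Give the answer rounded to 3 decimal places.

6.250

Y = total attempts until the second success; negative binomial with r=2, p=0.32.
E[Y] = r / p = 2 / 0.32 = 6.25000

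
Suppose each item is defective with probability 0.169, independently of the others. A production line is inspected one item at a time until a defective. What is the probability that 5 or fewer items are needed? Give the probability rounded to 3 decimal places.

0.604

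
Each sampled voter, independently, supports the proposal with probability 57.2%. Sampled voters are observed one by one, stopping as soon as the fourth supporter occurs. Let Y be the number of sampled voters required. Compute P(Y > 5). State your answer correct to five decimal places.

Needing more than 5 sampled voters ⇔ fewer than 4 successes in the first 5. With X ~ Binomial(5, 0.572), P(Y > 5) = P(X ≤ 3).
  k=0: C(5,0)·0.572^0·0.428^5 = 0.0143621
  k=1: C(5,1)·0.572^1·0.428^4 = 0.0959712
  k=2: C(5,2)·0.572^2·0.428^3 = 0.2565213
  k=3: C(5,3)·0.572^3·0.428^2 = 0.3428275
P(X ≤ 3) = 0.7096821

0.70968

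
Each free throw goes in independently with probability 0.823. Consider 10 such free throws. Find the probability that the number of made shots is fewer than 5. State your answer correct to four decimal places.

0.0034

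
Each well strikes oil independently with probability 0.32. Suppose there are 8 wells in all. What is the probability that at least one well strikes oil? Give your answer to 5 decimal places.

0.95428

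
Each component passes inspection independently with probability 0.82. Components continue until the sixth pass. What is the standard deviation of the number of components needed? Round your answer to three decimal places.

1.267

Y = total components until the sixth success; negative binomial with r=6, p=0.82.
SD(Y) = √[r(1−p)/p²] = √(1.60619) = 1.26735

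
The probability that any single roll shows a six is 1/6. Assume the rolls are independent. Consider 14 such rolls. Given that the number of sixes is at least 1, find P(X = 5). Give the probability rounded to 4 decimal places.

0.0541

X ~ Binomial(14, 0.166667). Want P(X=5 | X≥1) = P(X=5) / P(X≥1).
P(X=5) = C(14,5)·0.166667^5·0.833333^9 = 0.049897
P(X≥1) = 1 − 0.077887 = 0.922113
Ratio = 0.049897 / 0.922113 = 0.054112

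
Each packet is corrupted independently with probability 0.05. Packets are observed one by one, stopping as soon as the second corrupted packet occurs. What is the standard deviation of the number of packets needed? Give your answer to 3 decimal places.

27.568

Y = total packets until the second success; negative binomial with r=2, p=0.05.
SD(Y) = √[r(1−p)/p²] = √(760.00000) = 27.56810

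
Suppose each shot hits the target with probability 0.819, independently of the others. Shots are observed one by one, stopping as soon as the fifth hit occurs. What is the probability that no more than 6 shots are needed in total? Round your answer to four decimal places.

0.7020

Finishing within 6 shots ⇔ at least 5 successes in the first 6. With X ~ Binomial(6, 0.819), P(Y ≤ 6) = 1 − P(X ≤ 4).
  k=0: C(6,0)·0.819^0·0.181^6 = 0.000035
  k=1: C(6,1)·0.819^1·0.181^5 = 0.000955
  k=2: C(6,2)·0.819^2·0.181^4 = 0.010799
  k=3: C(6,3)·0.819^3·0.181^3 = 0.065150
  k=4: C(6,4)·0.819^4·0.181^2 = 0.221098
1 − 0.298037 = 0.701963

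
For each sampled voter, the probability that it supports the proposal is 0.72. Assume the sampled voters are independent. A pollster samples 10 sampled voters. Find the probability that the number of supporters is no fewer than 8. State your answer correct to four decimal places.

0.4378

X ~ Binomial(10, 0.72); P(X ≥ 8) = Σ C(10,k) p^k (1−p)^(10−k) over k:
  k=8: C(10,8)·0.72^8·0.28^2 = 0.254794
  k=9: C(10,9)·0.72^9·0.28^1 = 0.145596
  k=10: C(10,10)·0.72^10·0.28^0 = 0.037439
Total = 0.437829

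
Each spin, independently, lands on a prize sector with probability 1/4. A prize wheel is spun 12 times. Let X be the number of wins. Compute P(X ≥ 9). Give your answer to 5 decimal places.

0.00039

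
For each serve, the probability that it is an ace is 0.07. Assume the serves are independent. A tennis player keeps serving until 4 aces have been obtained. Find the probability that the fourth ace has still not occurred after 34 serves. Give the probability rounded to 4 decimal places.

Needing more than 34 serves ⇔ fewer than 4 successes in the first 34. With X ~ Binomial(34, 0.07), P(Y > 34) = P(X ≤ 3).
  k=0: C(34,0)·0.07^0·0.93^34 = 0.084805
  k=1: C(34,1)·0.07^1·0.93^33 = 0.217027
  k=2: C(34,2)·0.07^2·0.93^32 = 0.269534
  k=3: C(34,3)·0.07^3·0.93^31 = 0.216400
P(X ≤ 3) = 0.787766

0.7878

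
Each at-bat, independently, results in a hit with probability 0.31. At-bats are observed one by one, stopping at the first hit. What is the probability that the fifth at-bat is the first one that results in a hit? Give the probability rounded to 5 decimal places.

Geometric (trials to first success), p = 0.31.
P(Y = 5) = (1−p)^4 · p = 0.22667 · 0.31 = 0.0702681

0.07027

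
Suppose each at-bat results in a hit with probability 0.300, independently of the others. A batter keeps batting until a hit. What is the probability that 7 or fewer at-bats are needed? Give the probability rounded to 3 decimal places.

Y = number of at-bats to the first success; geometric, p = 0.30.
P(Y ≤ 7) = 1 − (1−p)^7 = 1 − 0.08235 = 0.91765

0.918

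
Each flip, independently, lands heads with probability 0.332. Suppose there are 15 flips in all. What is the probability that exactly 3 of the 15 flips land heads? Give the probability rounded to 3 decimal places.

0.131

X ~ Binomial(n=15, p=0.332).
P(X=3) = C(15,3) · p^3 · (1−p)^12
= 455 · 0.036594 · 0.0078944 = 0.13144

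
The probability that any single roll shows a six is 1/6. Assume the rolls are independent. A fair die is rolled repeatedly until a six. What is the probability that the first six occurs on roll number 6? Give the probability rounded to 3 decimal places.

0.067

Geometric (trials to first success), p = 0.166667.
P(Y = 6) = (1−p)^5 · p = 0.40188 · 0.166667 = 0.06698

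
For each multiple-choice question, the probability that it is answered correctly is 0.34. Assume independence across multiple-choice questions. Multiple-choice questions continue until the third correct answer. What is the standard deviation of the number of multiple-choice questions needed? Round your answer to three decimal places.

Y = total multiple-choice questions until the third success; negative binomial with r=3, p=0.34.
SD(Y) = √[r(1−p)/p²] = √(17.12803) = 4.13860

4.139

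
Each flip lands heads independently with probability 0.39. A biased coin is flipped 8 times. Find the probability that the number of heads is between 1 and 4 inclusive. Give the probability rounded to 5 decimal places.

X ~ Binomial(8, 0.39); P(1 ≤ X ≤ 4) = Σ C(8,k) p^k (1−p)^(8−k) over k:
  k=1: C(8,1)·0.39^1·0.61^7 = 0.0980536
  k=2: C(8,2)·0.39^2·0.61^6 = 0.2194150
  k=3: C(8,3)·0.39^3·0.61^5 = 0.2805634
  k=4: C(8,4)·0.39^4·0.61^4 = 0.2242208
Total = 0.8222527

0.82225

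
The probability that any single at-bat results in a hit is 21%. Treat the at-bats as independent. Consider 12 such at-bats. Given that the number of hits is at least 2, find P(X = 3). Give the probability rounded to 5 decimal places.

0.32454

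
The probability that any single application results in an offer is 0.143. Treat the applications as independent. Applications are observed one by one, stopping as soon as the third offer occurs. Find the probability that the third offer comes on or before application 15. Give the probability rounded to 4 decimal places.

0.3651

Finishing within 15 applications ⇔ at least 3 successes in the first 15. With X ~ Binomial(15, 0.143), P(Y ≤ 15) = 1 − P(X ≤ 2).
  k=0: C(15,0)·0.143^0·0.857^15 = 0.098790
  k=1: C(15,1)·0.143^1·0.857^14 = 0.247263
  k=2: C(15,2)·0.143^2·0.857^13 = 0.288810
1 − 0.634863 = 0.365137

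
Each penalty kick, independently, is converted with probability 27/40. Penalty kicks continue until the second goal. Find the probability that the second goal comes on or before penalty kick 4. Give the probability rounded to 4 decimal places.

0.8962

Finishing within 4 penalty kicks ⇔ at least 2 successes in the first 4. With X ~ Binomial(4, 0.675), P(Y ≤ 4) = 1 − P(X ≤ 1).
  k=0: C(4,0)·0.675^0·0.325^4 = 0.011157
  k=1: C(4,1)·0.675^1·0.325^3 = 0.092686
1 − 0.103843 = 0.896157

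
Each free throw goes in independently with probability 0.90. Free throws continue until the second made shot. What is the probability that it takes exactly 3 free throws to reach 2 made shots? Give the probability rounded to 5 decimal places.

0.16200

Y = trial on which the second success occurs; negative binomial, r=2, p=0.90.
P(Y=3) = C(2,1) · p^2 · (1−p)^1
= 2 · 0.81 · 0.1 = 0.1620000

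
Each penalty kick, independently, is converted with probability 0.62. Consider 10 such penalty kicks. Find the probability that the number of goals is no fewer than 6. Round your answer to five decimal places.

X ~ Binomial(10, 0.62); P(X ≥ 6) = Σ C(10,k) p^k (1−p)^(10−k) over k:
  k=6: C(10,6)·0.62^6·0.38^4 = 0.2487161
  k=7: C(10,7)·0.62^7·0.38^3 = 0.2318856
  k=8: C(10,8)·0.62^8·0.38^2 = 0.1418774
  k=9: C(10,9)·0.62^9·0.38^1 = 0.0514409
  k=10: C(10,10)·0.62^10·0.38^0 = 0.0083930
Total = 0.6823130

0.68231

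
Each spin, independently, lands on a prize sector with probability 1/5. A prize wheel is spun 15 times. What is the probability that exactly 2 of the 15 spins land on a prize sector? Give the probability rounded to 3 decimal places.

X ~ Binomial(n=15, p=0.20).
P(X=2) = C(15,2) · p^2 · (1−p)^13
= 105 · 0.04 · 0.054976 = 0.23090

0.231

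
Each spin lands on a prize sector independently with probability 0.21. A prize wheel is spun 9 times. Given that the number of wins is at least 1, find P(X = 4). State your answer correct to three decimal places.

0.086

X ~ Binomial(9, 0.21). Want P(X=4 | X≥1) = P(X=4) / P(X≥1).
P(X=4) = C(9,4)·0.21^4·0.79^5 = 0.07540
P(X≥1) = 1 − 0.11985 = 0.88015
Ratio = 0.07540 / 0.88015 = 0.08567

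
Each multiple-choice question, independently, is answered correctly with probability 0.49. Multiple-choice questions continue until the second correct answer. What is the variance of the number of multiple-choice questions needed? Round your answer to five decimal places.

4.24823

Y = total multiple-choice questions until the second success; negative binomial with r=2, p=0.49.
Var(Y) = r(1−p)/p² = 2·0.51 / 0.49² = 4.2482299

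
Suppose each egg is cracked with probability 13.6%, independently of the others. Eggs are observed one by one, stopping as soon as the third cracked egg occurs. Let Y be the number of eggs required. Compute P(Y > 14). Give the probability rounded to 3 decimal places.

Needing more than 14 eggs ⇔ fewer than 3 successes in the first 14. With X ~ Binomial(14, 0.136), P(Y > 14) = P(X ≤ 2).
  k=0: C(14,0)·0.136^0·0.864^14 = 0.12918
  k=1: C(14,1)·0.136^1·0.864^13 = 0.28467
  k=2: C(14,2)·0.136^2·0.864^12 = 0.29126
P(X ≤ 2) = 0.70511

0.705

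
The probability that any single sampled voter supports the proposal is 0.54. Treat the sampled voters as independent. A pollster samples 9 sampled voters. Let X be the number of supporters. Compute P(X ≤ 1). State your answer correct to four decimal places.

0.0107

X ~ Binomial(9, 0.54); P(X ≤ 1) = Σ C(9,k) p^k (1−p)^(9−k) over k:
  k=0: C(9,0)·0.54^0·0.46^9 = 0.000922
  k=1: C(9,1)·0.54^1·0.46^8 = 0.009743
Total = 0.010665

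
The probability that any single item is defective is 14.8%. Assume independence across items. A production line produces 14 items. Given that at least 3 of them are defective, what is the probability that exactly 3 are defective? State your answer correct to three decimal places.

X ~ Binomial(14, 0.148). Want P(X=3 | X≥3) = P(X=3) / P(X≥3).
P(X=3) = C(14,3)·0.148^3·0.852^11 = 0.20264
P(X≥3) = 1 − 0.10621 − 0.25829 − 0.29164 = 0.34387
Ratio = 0.20264 / 0.34387 = 0.58929

0.589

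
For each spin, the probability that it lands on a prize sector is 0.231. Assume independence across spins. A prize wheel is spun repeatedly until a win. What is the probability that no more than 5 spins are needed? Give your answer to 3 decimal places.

Y = number of spins to the first success; geometric, p = 0.231.
P(Y ≤ 5) = 1 − (1−p)^5 = 1 − 0.26893 = 0.73107

0.731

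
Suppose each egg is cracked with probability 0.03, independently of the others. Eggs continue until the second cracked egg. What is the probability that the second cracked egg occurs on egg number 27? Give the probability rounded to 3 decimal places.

0.011

Y = trial on which the second success occurs; negative binomial, r=2, p=0.03.
P(Y=27) = C(26,1) · p^2 · (1−p)^25
= 26 · 0.0009 · 0.46697 = 0.01093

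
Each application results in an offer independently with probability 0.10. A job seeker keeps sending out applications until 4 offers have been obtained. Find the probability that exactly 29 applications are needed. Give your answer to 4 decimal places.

0.0235

Y = trial on which the fourth success occurs; negative binomial, r=4, p=0.10.
P(Y=29) = C(28,3) · p^4 · (1−p)^25
= 3276 · 0.0001 · 0.07179 = 0.023518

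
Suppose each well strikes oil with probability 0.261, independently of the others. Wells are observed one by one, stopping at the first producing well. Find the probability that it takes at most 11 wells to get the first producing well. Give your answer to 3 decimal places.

Y = number of wells to the first success; geometric, p = 0.261.
P(Y ≤ 11) = 1 − (1−p)^11 = 1 − 0.03590 = 0.96410

0.964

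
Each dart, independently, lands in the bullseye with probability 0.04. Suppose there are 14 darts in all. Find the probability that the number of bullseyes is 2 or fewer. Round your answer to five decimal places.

0.98328

X ~ Binomial(14, 0.04); P(X ≤ 2) = Σ C(14,k) p^k (1−p)^(14−k) over k:
  k=0: C(14,0)·0.04^0·0.96^14 = 0.5646733
  k=1: C(14,1)·0.04^1·0.96^13 = 0.3293928
  k=2: C(14,2)·0.04^2·0.96^12 = 0.0892105
Total = 0.9832766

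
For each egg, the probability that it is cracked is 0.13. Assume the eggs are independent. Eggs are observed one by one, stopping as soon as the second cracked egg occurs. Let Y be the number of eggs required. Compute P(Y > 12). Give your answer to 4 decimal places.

0.5252

Needing more than 12 eggs ⇔ fewer than 2 successes in the first 12. With X ~ Binomial(12, 0.13), P(Y > 12) = P(X ≤ 1).
  k=0: C(12,0)·0.13^0·0.87^12 = 0.188032
  k=1: C(12,1)·0.13^1·0.87^11 = 0.337160
P(X ≤ 1) = 0.525192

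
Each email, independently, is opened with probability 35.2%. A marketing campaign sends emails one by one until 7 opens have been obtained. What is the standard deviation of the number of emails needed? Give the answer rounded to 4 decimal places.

Y = total emails until the seventh success; negative binomial with r=7, p=0.352.
SD(Y) = √[r(1−p)/p²] = √(36.608988) = 6.050536

6.0505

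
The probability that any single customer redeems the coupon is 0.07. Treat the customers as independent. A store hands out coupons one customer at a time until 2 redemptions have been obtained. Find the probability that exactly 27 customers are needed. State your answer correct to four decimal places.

0.0208

Y = trial on which the second success occurs; negative binomial, r=2, p=0.07.
P(Y=27) = C(26,1) · p^2 · (1−p)^25
= 26 · 0.0049 · 0.16296 = 0.020761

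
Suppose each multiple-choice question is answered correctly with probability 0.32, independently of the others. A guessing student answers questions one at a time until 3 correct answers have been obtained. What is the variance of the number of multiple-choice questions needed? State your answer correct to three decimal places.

19.922

Y = total multiple-choice questions until the third success; negative binomial with r=3, p=0.32.
Var(Y) = r(1−p)/p² = 3·0.68 / 0.32² = 19.92188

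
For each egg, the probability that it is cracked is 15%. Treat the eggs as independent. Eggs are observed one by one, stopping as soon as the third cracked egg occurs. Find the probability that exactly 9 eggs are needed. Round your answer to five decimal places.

Y = trial on which the third success occurs; negative binomial, r=3, p=0.15.
P(Y=9) = C(8,2) · p^3 · (1−p)^6
= 28 · 0.003375 · 0.37715 = 0.0356406

0.03564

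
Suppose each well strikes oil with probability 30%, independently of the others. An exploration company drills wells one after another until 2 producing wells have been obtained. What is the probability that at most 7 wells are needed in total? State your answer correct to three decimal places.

0.671

Finishing within 7 wells ⇔ at least 2 successes in the first 7. With X ~ Binomial(7, 0.30), P(Y ≤ 7) = 1 − P(X ≤ 1).
  k=0: C(7,0)·0.30^0·0.70^7 = 0.08235
  k=1: C(7,1)·0.30^1·0.70^6 = 0.24706
1 − 0.32942 = 0.67058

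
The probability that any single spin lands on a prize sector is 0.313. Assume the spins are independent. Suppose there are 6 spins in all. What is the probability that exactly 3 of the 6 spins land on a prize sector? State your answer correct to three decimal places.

X ~ Binomial(n=6, p=0.313).
P(X=3) = C(6,3) · p^3 · (1−p)^3
= 20 · 0.030664 · 0.32424 = 0.19885

0.199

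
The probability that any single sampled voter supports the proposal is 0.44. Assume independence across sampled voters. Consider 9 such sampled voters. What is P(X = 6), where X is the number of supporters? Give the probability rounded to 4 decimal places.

0.1070

X ~ Binomial(n=9, p=0.44).
P(X=6) = C(9,6) · p^6 · (1−p)^3
= 84 · 0.0072563 · 0.17562 = 0.107043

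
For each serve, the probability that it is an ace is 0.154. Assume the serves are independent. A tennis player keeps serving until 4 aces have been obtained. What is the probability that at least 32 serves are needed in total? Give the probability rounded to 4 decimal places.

0.2755

Needing more than 31 serves ⇔ fewer than 4 successes in the first 31. With X ~ Binomial(31, 0.154), P(Y > 31) = P(X ≤ 3).
  k=0: C(31,0)·0.154^0·0.846^31 = 0.005604
  k=1: C(31,1)·0.154^1·0.846^30 = 0.031622
  k=2: C(31,2)·0.154^2·0.846^29 = 0.086345
  k=3: C(31,3)·0.154^3·0.846^28 = 0.151936
P(X ≤ 3) = 0.275507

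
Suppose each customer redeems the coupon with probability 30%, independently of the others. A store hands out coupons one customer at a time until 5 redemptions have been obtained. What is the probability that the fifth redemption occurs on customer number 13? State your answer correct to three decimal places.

0.069

Y = trial on which the fifth success occurs; negative binomial, r=5, p=0.30.
P(Y=13) = C(12,4) · p^5 · (1−p)^8
= 495 · 0.00243 · 0.057648 = 0.06934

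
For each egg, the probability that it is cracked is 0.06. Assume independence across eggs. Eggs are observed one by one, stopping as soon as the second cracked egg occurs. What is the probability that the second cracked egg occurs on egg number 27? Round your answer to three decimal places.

0.020

Y = trial on which the second success occurs; negative binomial, r=2, p=0.06.
P(Y=27) = C(26,1) · p^2 · (1−p)^25
= 26 · 0.0036 · 0.21291 = 0.01993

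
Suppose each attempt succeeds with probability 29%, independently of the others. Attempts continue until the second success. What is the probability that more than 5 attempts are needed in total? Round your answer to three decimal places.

Needing more than 5 attempts ⇔ fewer than 2 successes in the first 5. With X ~ Binomial(5, 0.29), P(Y > 5) = P(X ≤ 1).
  k=0: C(5,0)·0.29^0·0.71^5 = 0.18042
  k=1: C(5,1)·0.29^1·0.71^4 = 0.36847
P(X ≤ 1) = 0.54889

0.549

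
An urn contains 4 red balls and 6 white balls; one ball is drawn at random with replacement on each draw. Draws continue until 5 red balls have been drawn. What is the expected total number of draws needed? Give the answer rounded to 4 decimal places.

12.5000

Y = total draws until the fifth success; negative binomial with r=5, p=0.40.
E[Y] = r / p = 5 / 0.40 = 12.500000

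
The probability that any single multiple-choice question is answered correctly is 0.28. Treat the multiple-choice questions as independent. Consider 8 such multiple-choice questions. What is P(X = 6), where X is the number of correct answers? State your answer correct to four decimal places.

X ~ Binomial(n=8, p=0.28).
P(X=6) = C(8,6) · p^6 · (1−p)^2
= 28 · 0.00048189 · 0.5184 = 0.006995

0.0070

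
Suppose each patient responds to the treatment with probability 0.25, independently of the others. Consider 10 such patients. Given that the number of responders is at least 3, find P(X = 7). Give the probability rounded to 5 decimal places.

0.00651

X ~ Binomial(10, 0.25). Want P(X=7 | X≥3) = P(X=7) / P(X≥3).
P(X=7) = C(10,7)·0.25^7·0.75^3 = 0.0030899
P(X≥3) = 1 − 0.0563135 − 0.1877117 − 0.2815676 = 0.4744072
Ratio = 0.0030899 / 0.4744072 = 0.0065132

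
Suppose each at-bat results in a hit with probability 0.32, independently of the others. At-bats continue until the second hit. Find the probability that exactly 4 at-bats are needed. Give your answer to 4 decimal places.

Y = trial on which the second success occurs; negative binomial, r=2, p=0.32.
P(Y=4) = C(3,1) · p^2 · (1−p)^2
= 3 · 0.1024 · 0.4624 = 0.142049

0.1420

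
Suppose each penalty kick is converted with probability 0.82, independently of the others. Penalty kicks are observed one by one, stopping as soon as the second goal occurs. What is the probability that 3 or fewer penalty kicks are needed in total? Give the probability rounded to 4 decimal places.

Finishing within 3 penalty kicks ⇔ at least 2 successes in the first 3. With X ~ Binomial(3, 0.82), P(Y ≤ 3) = 1 − P(X ≤ 1).
  k=0: C(3,0)·0.82^0·0.18^3 = 0.005832
  k=1: C(3,1)·0.82^1·0.18^2 = 0.079704
1 − 0.085536 = 0.914464

0.9145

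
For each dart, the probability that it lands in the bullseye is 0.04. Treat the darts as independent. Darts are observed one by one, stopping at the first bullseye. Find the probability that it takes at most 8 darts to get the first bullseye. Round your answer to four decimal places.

0.2786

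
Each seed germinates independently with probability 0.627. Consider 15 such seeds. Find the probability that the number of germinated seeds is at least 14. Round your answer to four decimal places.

X ~ Binomial(15, 0.627); P(X ≥ 14) = Σ C(15,k) p^k (1−p)^(15−k) over k:
  k=14: C(15,14)·0.627^14·0.373^1 = 0.008120
  k=15: C(15,15)·0.627^15·0.373^0 = 0.000910
Total = 0.009030

0.0090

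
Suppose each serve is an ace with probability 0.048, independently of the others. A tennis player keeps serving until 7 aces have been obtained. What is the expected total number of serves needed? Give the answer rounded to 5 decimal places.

145.83333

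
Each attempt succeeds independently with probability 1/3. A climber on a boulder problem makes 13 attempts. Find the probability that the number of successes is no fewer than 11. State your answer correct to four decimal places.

0.0002

X ~ Binomial(13, 0.333333); P(X ≥ 11) = Σ C(13,k) p^k (1−p)^(13−k) over k:
  k=11: C(13,11)·0.333333^11·0.666667^2 = 0.000196
  k=12: C(13,12)·0.333333^12·0.666667^1 = 0.000016
  k=13: C(13,13)·0.333333^13·0.666667^0 = 0.000001
Total = 0.000213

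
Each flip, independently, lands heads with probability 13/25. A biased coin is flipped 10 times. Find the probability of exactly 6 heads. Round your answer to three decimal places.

0.220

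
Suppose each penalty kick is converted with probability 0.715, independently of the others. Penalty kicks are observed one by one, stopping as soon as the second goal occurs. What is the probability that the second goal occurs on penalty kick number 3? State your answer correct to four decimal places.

Y = trial on which the second success occurs; negative binomial, r=2, p=0.715.
P(Y=3) = C(2,1) · p^2 · (1−p)^1
= 2 · 0.51123 · 0.285 = 0.291398

0.2914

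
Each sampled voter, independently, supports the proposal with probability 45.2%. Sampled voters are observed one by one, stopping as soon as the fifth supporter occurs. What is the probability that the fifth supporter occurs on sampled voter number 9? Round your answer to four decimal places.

Y = trial on which the fifth success occurs; negative binomial, r=5, p=0.452.
P(Y=9) = C(8,4) · p^5 · (1−p)^4
= 70 · 0.018867 · 0.090182 = 0.119100

0.1191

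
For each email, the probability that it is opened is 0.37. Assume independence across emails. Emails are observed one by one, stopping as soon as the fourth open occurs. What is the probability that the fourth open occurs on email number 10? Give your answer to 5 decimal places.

0.09843

Y = trial on which the fourth success occurs; negative binomial, r=4, p=0.37.
P(Y=10) = C(9,3) · p^4 · (1−p)^6
= 84 · 0.018742 · 0.062524 = 0.0984305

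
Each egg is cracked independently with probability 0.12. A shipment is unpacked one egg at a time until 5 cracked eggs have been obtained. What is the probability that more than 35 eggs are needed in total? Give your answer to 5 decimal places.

Needing more than 35 eggs ⇔ fewer than 5 successes in the first 35. With X ~ Binomial(35, 0.12), P(Y > 35) = P(X ≤ 4).
  k=0: C(35,0)·0.12^0·0.88^35 = 0.0113997
  k=1: C(35,1)·0.12^1·0.88^34 = 0.0544077
  k=2: C(35,2)·0.12^2·0.88^33 = 0.1261269
  k=3: C(35,3)·0.12^3·0.88^32 = 0.1891903
  k=4: C(35,4)·0.12^4·0.88^31 = 0.2063894
P(X ≤ 4) = 0.5875140

0.58751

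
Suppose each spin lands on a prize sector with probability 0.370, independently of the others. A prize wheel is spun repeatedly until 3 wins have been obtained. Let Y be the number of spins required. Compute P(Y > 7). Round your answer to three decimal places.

0.487

Needing more than 7 spins ⇔ fewer than 3 successes in the first 7. With X ~ Binomial(7, 0.37), P(Y > 7) = P(X ≤ 2).
  k=0: C(7,0)·0.37^0·0.63^7 = 0.03939
  k=1: C(7,1)·0.37^1·0.63^6 = 0.16194
  k=2: C(7,2)·0.37^2·0.63^5 = 0.28532
P(X ≤ 2) = 0.48664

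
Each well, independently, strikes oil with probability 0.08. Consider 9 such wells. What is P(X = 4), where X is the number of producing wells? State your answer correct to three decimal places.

0.003

X ~ Binomial(n=9, p=0.08).
P(X=4) = C(9,4) · p^4 · (1−p)^5
= 126 · 4.096e-05 · 0.65908 = 0.00340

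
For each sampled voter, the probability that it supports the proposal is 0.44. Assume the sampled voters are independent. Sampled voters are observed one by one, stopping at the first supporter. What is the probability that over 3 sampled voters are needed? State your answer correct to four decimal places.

Y = number of sampled voters to the first success; geometric, p = 0.44.
P(Y > 3) = P(first 3 all fail) = (1−p)^3 = 0.175616

0.1756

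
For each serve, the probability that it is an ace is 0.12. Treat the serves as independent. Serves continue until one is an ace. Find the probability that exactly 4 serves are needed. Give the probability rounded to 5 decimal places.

Geometric (trials to first success), p = 0.12.
P(Y = 4) = (1−p)^3 · p = 0.68147 · 0.12 = 0.0817766

0.08178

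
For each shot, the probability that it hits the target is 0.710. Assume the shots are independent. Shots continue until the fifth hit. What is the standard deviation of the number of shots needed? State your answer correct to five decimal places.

1.69600

Y = total shots until the fifth success; negative binomial with r=5, p=0.71.
SD(Y) = √[r(1−p)/p²] = √(2.8764134) = 1.6959992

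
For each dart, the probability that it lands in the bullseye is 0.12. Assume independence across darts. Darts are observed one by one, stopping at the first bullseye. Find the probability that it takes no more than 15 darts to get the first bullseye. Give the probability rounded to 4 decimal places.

0.8530

Y = number of darts to the first success; geometric, p = 0.12.
P(Y ≤ 15) = 1 − (1−p)^15 = 1 − 0.146974 = 0.853026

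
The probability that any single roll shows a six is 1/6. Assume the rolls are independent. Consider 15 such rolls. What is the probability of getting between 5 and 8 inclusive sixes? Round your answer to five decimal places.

0.08958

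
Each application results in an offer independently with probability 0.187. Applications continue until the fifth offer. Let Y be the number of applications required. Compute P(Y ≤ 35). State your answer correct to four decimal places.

0.8098

Finishing within 35 applications ⇔ at least 5 successes in the first 35. With X ~ Binomial(35, 0.187), P(Y ≤ 35) = 1 − P(X ≤ 4).
  k=0: C(35,0)·0.187^0·0.813^35 = 0.000713
  k=1: C(35,1)·0.187^1·0.813^34 = 0.005741
  k=2: C(35,2)·0.187^2·0.813^33 = 0.022449
  k=3: C(35,3)·0.187^3·0.813^32 = 0.056798
  k=4: C(35,4)·0.187^4·0.813^31 = 0.104514
1 − 0.190214 = 0.809786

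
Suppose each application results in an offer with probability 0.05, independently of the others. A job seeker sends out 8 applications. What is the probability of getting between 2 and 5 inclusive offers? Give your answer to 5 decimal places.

0.05724

X ~ Binomial(8, 0.05); P(2 ≤ X ≤ 5) = Σ C(8,k) p^k (1−p)^(8−k) over k:
  k=2: C(8,2)·0.05^2·0.95^6 = 0.0514564
  k=3: C(8,3)·0.05^3·0.95^5 = 0.0054165
  k=4: C(8,4)·0.05^4·0.95^4 = 0.0003563
  k=5: C(8,5)·0.05^5·0.95^3 = 0.0000150
Total = 0.0572442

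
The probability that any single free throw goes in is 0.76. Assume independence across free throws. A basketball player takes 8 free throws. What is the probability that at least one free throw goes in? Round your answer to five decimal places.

P(at least one) = 1 − P(none) = 1 − (1 − 0.76)^8
= 1 − 0.0000110 = 0.9999890

0.99999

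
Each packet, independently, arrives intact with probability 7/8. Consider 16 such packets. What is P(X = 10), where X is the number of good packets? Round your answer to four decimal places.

X ~ Binomial(n=16, p=0.875).
P(X=10) = C(16,10) · p^10 · (1−p)^6
= 8008 · 0.26308 · 3.8147e-06 = 0.008036

0.0080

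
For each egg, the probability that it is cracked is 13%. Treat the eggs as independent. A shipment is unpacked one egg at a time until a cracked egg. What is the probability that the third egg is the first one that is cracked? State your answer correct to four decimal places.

Geometric (trials to first success), p = 0.13.
P(Y = 3) = (1−p)^2 · p = 0.7569 · 0.13 = 0.098397

0.0984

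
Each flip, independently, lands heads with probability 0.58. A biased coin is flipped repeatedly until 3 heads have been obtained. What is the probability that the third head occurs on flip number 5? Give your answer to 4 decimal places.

0.2065

Y = trial on which the third success occurs; negative binomial, r=3, p=0.58.
P(Y=5) = C(4,2) · p^3 · (1−p)^2
= 6 · 0.19511 · 0.1764 = 0.206507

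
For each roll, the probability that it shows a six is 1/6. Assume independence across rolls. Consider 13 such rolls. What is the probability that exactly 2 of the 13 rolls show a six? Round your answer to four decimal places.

0.2916

X ~ Binomial(n=13, p=0.166667).
P(X=2) = C(13,2) · p^2 · (1−p)^11
= 78 · 0.027778 · 0.13459 = 0.291607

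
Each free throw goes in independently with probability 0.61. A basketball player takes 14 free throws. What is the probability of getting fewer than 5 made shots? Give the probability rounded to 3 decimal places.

0.014

X ~ Binomial(14, 0.61); P(X ≤ 4) = Σ C(14,k) p^k (1−p)^(14−k) over k:
  k=0: C(14,0)·0.61^0·0.39^14 = 0.00000
  k=1: C(14,1)·0.61^1·0.39^13 = 0.00004
  k=2: C(14,2)·0.61^2·0.39^12 = 0.00042
  k=3: C(14,3)·0.61^3·0.39^11 = 0.00262
  k=4: C(14,4)·0.61^4·0.39^10 = 0.01128
Total = 0.01437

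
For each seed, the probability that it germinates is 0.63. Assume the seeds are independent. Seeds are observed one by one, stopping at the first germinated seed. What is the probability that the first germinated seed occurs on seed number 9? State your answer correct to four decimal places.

Geometric (trials to first success), p = 0.63.
P(Y = 9) = (1−p)^8 · p = 0.00035125 · 0.63 = 0.000221

0.0002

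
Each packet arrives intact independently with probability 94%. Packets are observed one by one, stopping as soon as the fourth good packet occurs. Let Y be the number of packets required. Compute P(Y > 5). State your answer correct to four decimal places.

0.0319

Needing more than 5 packets ⇔ fewer than 4 successes in the first 5. With X ~ Binomial(5, 0.94), P(Y > 5) = P(X ≤ 3).
  k=0: C(5,0)·0.94^0·0.06^5 = 0.000001
  k=1: C(5,1)·0.94^1·0.06^4 = 0.000061
  k=2: C(5,2)·0.94^2·0.06^3 = 0.001909
  k=3: C(5,3)·0.94^3·0.06^2 = 0.029901
P(X ≤ 3) = 0.031871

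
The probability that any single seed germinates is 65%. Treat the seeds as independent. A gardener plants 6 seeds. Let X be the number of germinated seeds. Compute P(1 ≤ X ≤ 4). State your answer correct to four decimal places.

X ~ Binomial(6, 0.65); P(1 ≤ X ≤ 4) = Σ C(6,k) p^k (1−p)^(6−k) over k:
  k=1: C(6,1)·0.65^1·0.35^5 = 0.020484
  k=2: C(6,2)·0.65^2·0.35^4 = 0.095102
  k=3: C(6,3)·0.65^3·0.35^3 = 0.235491
  k=4: C(6,4)·0.65^4·0.35^2 = 0.328005
Total = 0.679082

0.6791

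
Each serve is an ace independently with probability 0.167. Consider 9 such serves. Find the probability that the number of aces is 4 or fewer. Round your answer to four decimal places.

0.9910

X ~ Binomial(9, 0.167); P(X ≤ 4) = Σ C(9,k) p^k (1−p)^(9−k) over k:
  k=0: C(9,0)·0.167^0·0.833^9 = 0.193110
  k=1: C(9,1)·0.167^1·0.833^8 = 0.348433
  k=2: C(9,2)·0.167^2·0.833^7 = 0.279415
  k=3: C(9,3)·0.167^3·0.833^6 = 0.130707
  k=4: C(9,4)·0.167^4·0.833^5 = 0.039306
Total = 0.990972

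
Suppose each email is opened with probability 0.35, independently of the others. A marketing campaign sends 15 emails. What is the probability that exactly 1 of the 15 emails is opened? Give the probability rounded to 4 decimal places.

0.0126

X ~ Binomial(n=15, p=0.35).
P(X=1) = C(15,1) · p^1 · (1−p)^14
= 15 · 0.35 · 0.0024032 = 0.012617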